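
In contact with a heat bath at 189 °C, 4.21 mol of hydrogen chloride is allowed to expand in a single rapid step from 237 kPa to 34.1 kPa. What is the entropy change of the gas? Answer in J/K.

Entropy is a state function, so ΔS_gas depends only on the end states.
For an isothermal ideal gas ΔS_gas = nR ln(P₁/P₂) = 4.21 × 8.314 × ln(237/34.1) = 67.9 J/K.

ΔS_gas = 67.9 J/K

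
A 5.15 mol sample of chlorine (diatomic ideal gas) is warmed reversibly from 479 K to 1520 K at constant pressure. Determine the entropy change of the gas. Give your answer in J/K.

ΔS = 173 J/K

At constant pressure, ΔS = nC_p ln(T₂/T₁) with C_p = 7R/2 = 29.1 J mol⁻¹ K⁻¹.
ΔS = 5.15 × 29.1 × ln(1520/479) = 173 J/K.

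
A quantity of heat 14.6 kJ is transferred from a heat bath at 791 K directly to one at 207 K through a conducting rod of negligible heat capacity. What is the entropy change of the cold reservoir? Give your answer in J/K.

ΔS_cold = 70.5 J/K

The cold reservoir gains heat Q, so ΔS_cold = +Q/T_C = 14600/207 = 70.5 J/K.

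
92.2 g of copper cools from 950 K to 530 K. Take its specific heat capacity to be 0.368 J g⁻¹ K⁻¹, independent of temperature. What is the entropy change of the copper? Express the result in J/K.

ΔS = ∫dQ_rev/T = m c ln(T₂/T₁) = 92.2 × 0.368 × ln(530/950) = -19.8 J/K.

ΔS = -19.8 J/K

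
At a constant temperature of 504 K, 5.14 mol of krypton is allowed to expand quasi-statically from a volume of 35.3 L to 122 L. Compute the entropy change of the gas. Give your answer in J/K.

ΔS_gas = 53 J/K

For an isothermal ideal gas ΔS_gas = nR ln(V₂/V₁) = 5.14 × 8.314 × ln(122/35.3) = 53 J/K.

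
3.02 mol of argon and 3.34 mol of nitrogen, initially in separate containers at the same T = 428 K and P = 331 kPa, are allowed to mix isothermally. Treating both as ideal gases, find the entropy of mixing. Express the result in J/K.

ΔS_mix = 36.6 J/K

Mole fractions: x_A = 3.02/6.36 = 0.475, x_B = 0.525.
ΔS_mix = −R(n_A ln x_A + n_B ln x_B) = −8.314 × (3.02 ln 0.475 + 3.34 ln 0.525) = 36.6 J/K.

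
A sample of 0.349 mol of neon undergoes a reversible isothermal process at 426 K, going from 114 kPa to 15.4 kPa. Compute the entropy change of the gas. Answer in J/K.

For an isothermal ideal gas ΔS_gas = nR ln(P₁/P₂) = 0.349 × 8.314 × ln(114/15.4) = 5.81 J/K.

ΔS_gas = 5.81 J/K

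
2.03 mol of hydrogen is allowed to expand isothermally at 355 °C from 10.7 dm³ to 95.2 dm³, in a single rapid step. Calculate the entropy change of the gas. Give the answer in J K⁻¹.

Entropy is a state function, so ΔS_gas depends only on the end states.
For an isothermal ideal gas ΔS_gas = nR ln(V₂/V₁) = 2.03 × 8.314 × ln(95.2/10.7) = 36.9 J/K.

ΔS_gas = 36.9 J/K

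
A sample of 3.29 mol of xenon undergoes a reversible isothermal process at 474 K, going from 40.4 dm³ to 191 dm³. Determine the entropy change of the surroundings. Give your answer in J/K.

ΔS_surr = -42.5 J/K

For an isothermal ideal gas ΔS_gas = nR ln(V₂/V₁) = 3.29 × 8.314 × ln(191/40.4) = 42.5 J/K.
The process is reversible, so ΔS_surr = −ΔS_gas = -42.5 J/K and ΔS_universe = 0.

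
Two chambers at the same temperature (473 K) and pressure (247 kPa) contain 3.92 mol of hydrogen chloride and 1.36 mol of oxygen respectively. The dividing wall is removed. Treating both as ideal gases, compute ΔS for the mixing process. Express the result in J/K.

Mole fractions: x_A = 3.92/5.28 = 0.742, x_B = 0.258.
ΔS_mix = −R(n_A ln x_A + n_B ln x_B) = −8.314 × (3.92 ln 0.742 + 1.36 ln 0.258) = 25 J/K.

ΔS_mix = 25 J/K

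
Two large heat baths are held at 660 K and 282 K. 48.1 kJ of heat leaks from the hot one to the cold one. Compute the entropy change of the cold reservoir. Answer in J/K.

ΔS_cold = 171 J/K

The cold reservoir gains heat Q, so ΔS_cold = +Q/T_C = 48100/282 = 171 J/K.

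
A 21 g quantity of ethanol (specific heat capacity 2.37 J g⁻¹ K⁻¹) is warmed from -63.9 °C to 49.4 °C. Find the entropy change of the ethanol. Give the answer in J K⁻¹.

ΔS = 21.5 J/K

In kelvin: T₁ = 209.25 K, T₂ = 322.55 K. ΔS = ∫dQ_rev/T = m c ln(T₂/T₁) = 21 × 2.37 × ln(322.55/209.25) = 21.5 J/K.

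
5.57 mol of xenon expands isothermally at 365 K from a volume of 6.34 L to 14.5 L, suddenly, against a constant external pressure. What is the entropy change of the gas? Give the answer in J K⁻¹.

ΔS_gas = 38.3 J/K

Entropy is a state function, so ΔS_gas depends only on the end states.
For an isothermal ideal gas ΔS_gas = nR ln(V₂/V₁) = 5.57 × 8.314 × ln(14.5/6.34) = 38.3 J/K.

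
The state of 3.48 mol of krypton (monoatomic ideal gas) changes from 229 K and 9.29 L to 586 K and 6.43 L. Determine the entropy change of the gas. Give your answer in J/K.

ΔS = 30.1 J/K

Entropy is a state function: ΔS = nC_V ln(T₂/T₁) + nR ln(V₂/V₁), with C_V = 3R/2 = 12.47 J mol⁻¹ K⁻¹ for a monoatomic ideal gas.
ΔS = 3.48 × [12.47 × ln(586/229) + 8.314 × ln(6.43/9.29)] = 30.1 J/K.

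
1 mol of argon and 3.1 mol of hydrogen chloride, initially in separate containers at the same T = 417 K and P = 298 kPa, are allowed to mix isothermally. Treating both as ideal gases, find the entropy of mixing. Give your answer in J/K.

ΔS_mix = 18.9 J/K

Mole fractions: x_A = 1/4.1 = 0.244, x_B = 0.756.
ΔS_mix = −R(n_A ln x_A + n_B ln x_B) = −8.314 × (1 ln 0.244 + 3.1 ln 0.756) = 18.9 J/K.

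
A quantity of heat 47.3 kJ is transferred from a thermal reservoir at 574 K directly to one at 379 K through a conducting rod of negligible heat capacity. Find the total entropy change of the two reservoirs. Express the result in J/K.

ΔS_hot = −Q/T_H = −47300/574 = -82.4 J/K and ΔS_cold = +Q/T_C = 47300/379 = 124.8 J/K.
ΔS_total = -82.4 + 124.8 = 42.4 J/K, positive as the second law requires.

ΔS_total = 42.4 J/K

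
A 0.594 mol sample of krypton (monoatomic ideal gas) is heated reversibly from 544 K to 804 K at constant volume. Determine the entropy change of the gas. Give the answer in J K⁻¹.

ΔS = 2.89 J/K

At constant volume, ΔS = nC_V ln(T₂/T₁) with C_V = 3R/2 = 12.47 J mol⁻¹ K⁻¹.
ΔS = 0.594 × 12.47 × ln(804/544) = 2.89 J/K.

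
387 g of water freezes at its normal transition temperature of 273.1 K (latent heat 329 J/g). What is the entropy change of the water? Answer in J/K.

Heat released by the substance: Q = −mL = −387 × 329 = −127323 J.
At constant T, ΔS = Q_rev/T = −127323 / 273.1 = -466 J/K.

ΔS = -466 J/K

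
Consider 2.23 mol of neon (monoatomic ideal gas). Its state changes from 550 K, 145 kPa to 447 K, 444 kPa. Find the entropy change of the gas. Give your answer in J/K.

ΔS = nC_p ln(T₂/T₁) − nR ln(P₂/P₁), with C_p = 5R/2 = 20.79 J mol⁻¹ K⁻¹ for a monoatomic ideal gas.
ΔS = 2.23 × [20.79 × ln(447/550) − 8.314 × ln(444/145)] = -30.4 J/K.

ΔS = -30.4 J/K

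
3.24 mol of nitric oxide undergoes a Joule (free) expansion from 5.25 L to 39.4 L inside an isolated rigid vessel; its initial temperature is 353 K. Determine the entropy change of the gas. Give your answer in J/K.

ΔS_gas = 54.3 J/K

For an ideal gas in free expansion Q = 0 and W = 0, so T is unchanged.
Entropy is a state function; using a reversible isothermal path, ΔS_gas = nR ln(V₂/V₁) = 3.24 × 8.314 × ln(39.4/5.25) = 54.3 J/K.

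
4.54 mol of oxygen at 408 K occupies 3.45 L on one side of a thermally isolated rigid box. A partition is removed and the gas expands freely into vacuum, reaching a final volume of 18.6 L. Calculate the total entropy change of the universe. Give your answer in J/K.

For an ideal gas in free expansion Q = 0 and W = 0, so T is unchanged.
Entropy is a state function; using a reversible isothermal path, ΔS_gas = nR ln(V₂/V₁) = 4.54 × 8.314 × ln(18.6/3.45) = 63.6 J/K.
The insulated surroundings exchange no heat, so ΔS_surr = 0 and ΔS_universe = ΔS_gas.

ΔS_universe = 63.6 J/K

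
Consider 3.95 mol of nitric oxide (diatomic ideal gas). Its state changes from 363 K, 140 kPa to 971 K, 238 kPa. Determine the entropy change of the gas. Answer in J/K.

ΔS = 95.7 J/K

ΔS = nC_p ln(T₂/T₁) − nR ln(P₂/P₁), with C_p = 7R/2 = 29.1 J mol⁻¹ K⁻¹ for a diatomic ideal gas.
ΔS = 3.95 × [29.1 × ln(971/363) − 8.314 × ln(238/140)] = 95.7 J/K.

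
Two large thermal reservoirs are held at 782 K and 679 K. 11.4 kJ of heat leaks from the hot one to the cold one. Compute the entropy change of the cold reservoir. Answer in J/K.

The cold reservoir gains heat Q, so ΔS_cold = +Q/T_C = 11400/679 = 16.8 J/K.

ΔS_cold = 16.8 J/K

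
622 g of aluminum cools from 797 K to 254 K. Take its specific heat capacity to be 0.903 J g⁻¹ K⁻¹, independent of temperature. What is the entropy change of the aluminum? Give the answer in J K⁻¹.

ΔS = ∫dQ_rev/T = m c ln(T₂/T₁) = 622 × 0.903 × ln(254/797) = -642 J/K.

ΔS = -642 J/K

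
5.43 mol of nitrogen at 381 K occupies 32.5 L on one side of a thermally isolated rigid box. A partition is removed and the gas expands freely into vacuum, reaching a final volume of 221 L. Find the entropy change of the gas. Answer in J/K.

ΔS_gas = 86.5 J/K

For an ideal gas in free expansion Q = 0 and W = 0, so T is unchanged.
Entropy is a state function; using a reversible isothermal path, ΔS_gas = nR ln(V₂/V₁) = 5.43 × 8.314 × ln(221/32.5) = 86.5 J/K.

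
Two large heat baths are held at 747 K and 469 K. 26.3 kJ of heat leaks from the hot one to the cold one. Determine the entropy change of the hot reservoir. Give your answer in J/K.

The hot reservoir loses heat Q, so ΔS_hot = −Q/T_H = −26300/747 = -35.2 J/K.

ΔS_hot = -35.2 J/K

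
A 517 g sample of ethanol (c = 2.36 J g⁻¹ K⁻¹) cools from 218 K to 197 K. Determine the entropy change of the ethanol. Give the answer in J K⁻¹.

ΔS = -124 J/K

ΔS = ∫dQ_rev/T = m c ln(T₂/T₁) = 517 × 2.36 × ln(197/218) = -124 J/K.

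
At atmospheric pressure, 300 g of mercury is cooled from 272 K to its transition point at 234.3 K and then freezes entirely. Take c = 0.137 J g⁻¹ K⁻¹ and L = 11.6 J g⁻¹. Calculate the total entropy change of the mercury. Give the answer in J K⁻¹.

ΔS = -21 J/K

Cooling step: ΔS₁ = m c ln(T_tr/T_i) = 300 × 0.137 × ln(234.3/272) = -6.132 J/K.
Phase change: ΔS₂ = −mL/T_tr = −300 × 11.6 / 234.3 = -14.85 J/K.
ΔS_total = (-6.132) + (-14.85) = -21 J/K.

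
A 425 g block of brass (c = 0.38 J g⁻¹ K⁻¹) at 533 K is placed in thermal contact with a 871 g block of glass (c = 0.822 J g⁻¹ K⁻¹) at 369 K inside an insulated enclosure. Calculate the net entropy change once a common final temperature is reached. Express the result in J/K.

ΔS_total = 9.61 J/K

Energy balance: T_f = (m₁c₁T₁ + m₂c₂T₂)/(m₁c₁ + m₂c₂) = 399.18 K.
ΔS₁ = m₁c₁ ln(T_f/T₁) = 161.5 × ln(399.18/533) = -46.689 J/K.
ΔS₂ = m₂c₂ ln(T_f/T₂) = 715.962 × ln(399.18/369) = 56.295 J/K.
ΔS_total = -46.689 + 56.295 = 9.61 J/K.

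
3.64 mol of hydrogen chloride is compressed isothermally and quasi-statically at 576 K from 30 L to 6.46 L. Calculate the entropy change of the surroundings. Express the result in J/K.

For an isothermal ideal gas ΔS_gas = nR ln(V₂/V₁) = 3.64 × 8.314 × ln(6.46/30) = -46.5 J/K.
The process is reversible, so ΔS_surr = −ΔS_gas = 46.5 J/K and ΔS_universe = 0.

ΔS_surr = 46.5 J/K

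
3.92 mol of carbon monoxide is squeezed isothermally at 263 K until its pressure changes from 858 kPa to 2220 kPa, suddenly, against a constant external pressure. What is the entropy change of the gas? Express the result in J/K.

ΔS_gas = -31 J/K

Entropy is a state function, so ΔS_gas depends only on the end states.
For an isothermal ideal gas ΔS_gas = nR ln(P₁/P₂) = 3.92 × 8.314 × ln(858/2220) = -31 J/K.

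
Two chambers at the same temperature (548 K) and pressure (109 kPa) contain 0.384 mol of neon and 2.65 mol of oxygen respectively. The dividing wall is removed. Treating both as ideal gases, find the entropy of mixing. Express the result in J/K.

ΔS_mix = 9.58 J/K

Mole fractions: x_A = 0.384/3.03 = 0.127, x_B = 0.873.
ΔS_mix = −R(n_A ln x_A + n_B ln x_B) = −8.314 × (0.384 ln 0.127 + 2.65 ln 0.873) = 9.58 J/K.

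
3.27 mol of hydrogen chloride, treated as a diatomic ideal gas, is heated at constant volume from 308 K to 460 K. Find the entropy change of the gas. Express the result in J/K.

At constant volume, ΔS = nC_V ln(T₂/T₁) with C_V = 5R/2 = 20.79 J mol⁻¹ K⁻¹.
ΔS = 3.27 × 20.79 × ln(460/308) = 27.3 J/K.

ΔS = 27.3 J/K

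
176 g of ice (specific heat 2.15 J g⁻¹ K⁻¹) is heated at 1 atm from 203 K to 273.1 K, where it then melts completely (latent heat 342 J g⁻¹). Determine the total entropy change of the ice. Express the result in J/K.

ΔS = 333 J/K

Warming step: ΔS₁ = m c ln(T_tr/T_i) = 176 × 2.15 × ln(273.1/203) = 112.2 J/K.
Phase change: ΔS₂ = +mL/T_tr = 176 × 342 / 273.1 = 220.4 J/K.
ΔS_total = (112.2) + (220.4) = 333 J/K.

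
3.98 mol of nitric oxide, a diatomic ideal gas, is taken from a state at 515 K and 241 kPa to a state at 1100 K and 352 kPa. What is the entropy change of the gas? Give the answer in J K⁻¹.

ΔS = 75.4 J/K

ΔS = nC_p ln(T₂/T₁) − nR ln(P₂/P₁), with C_p = 7R/2 = 29.1 J mol⁻¹ K⁻¹ for a diatomic ideal gas.
ΔS = 3.98 × [29.1 × ln(1100/515) − 8.314 × ln(352/241)] = 75.4 J/K.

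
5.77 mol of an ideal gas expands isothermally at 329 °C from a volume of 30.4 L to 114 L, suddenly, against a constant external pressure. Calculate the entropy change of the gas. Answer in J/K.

Entropy is a state function, so ΔS_gas depends only on the end states.
For an isothermal ideal gas ΔS_gas = nR ln(V₂/V₁) = 5.77 × 8.314 × ln(114/30.4) = 63.4 J/K.

ΔS_gas = 63.4 J/K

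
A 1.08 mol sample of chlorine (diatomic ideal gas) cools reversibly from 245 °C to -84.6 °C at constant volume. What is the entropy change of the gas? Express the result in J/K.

In kelvin: T₁ = 518.15 K, T₂ = 188.55 K. At constant volume, ΔS = nC_V ln(T₂/T₁) with C_V = 5R/2 = 20.79 J mol⁻¹ K⁻¹.
ΔS = 1.08 × 20.79 × ln(188.55/518.15) = -22.7 J/K.

ΔS = -22.7 J/K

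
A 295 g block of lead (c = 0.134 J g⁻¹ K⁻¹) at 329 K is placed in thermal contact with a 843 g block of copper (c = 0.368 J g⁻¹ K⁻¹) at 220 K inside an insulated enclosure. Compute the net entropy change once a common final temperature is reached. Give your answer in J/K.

ΔS_total = 3.15 J/K

Energy balance: T_f = (m₁c₁T₁ + m₂c₂T₂)/(m₁c₁ + m₂c₂) = 232.32 K.
ΔS₁ = m₁c₁ ln(T_f/T₁) = 39.53 × ln(232.32/329) = -13.75 J/K.
ΔS₂ = m₂c₂ ln(T_f/T₂) = 310.224 × ln(232.32/220) = 16.9 J/K.
ΔS_total = -13.75 + 16.9 = 3.15 J/K.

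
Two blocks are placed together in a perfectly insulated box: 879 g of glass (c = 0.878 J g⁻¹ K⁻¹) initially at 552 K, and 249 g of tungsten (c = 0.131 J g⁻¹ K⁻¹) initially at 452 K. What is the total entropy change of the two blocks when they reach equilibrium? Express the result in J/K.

ΔS_total = 0.588 J/K

Energy balance: T_f = (m₁c₁T₁ + m₂c₂T₂)/(m₁c₁ + m₂c₂) = 547.94 K.
ΔS₁ = m₁c₁ ln(T_f/T₁) = 771.762 × ln(547.94/552) = -5.691 J/K.
ΔS₂ = m₂c₂ ln(T_f/T₂) = 32.619 × ln(547.94/452) = 6.279 J/K.
ΔS_total = -5.691 + 6.279 = 0.588 J/K.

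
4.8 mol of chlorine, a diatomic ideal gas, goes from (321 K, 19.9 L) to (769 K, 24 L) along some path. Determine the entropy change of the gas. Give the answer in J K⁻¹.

ΔS = 94.6 J/K

Entropy is a state function: ΔS = nC_V ln(T₂/T₁) + nR ln(V₂/V₁), with C_V = 5R/2 = 20.79 J mol⁻¹ K⁻¹ for a diatomic ideal gas.
ΔS = 4.8 × [20.79 × ln(769/321) + 8.314 × ln(24/19.9)] = 94.6 J/K.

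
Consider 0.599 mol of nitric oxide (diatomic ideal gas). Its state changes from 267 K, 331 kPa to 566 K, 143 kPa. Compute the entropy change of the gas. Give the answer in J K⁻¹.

ΔS = 17.3 J/K

ΔS = nC_p ln(T₂/T₁) − nR ln(P₂/P₁), with C_p = 7R/2 = 29.1 J mol⁻¹ K⁻¹ for a diatomic ideal gas.
ΔS = 0.599 × [29.1 × ln(566/267) − 8.314 × ln(143/331)] = 17.3 J/K.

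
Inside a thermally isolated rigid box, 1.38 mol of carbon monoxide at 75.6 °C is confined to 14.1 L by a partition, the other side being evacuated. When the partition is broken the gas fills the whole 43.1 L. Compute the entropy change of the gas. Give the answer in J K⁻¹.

ΔS_gas = 12.8 J/K

No heat is exchanged and no work is done, so the ideal-gas temperature stays constant.
Entropy is a state function; using a reversible isothermal path, ΔS_gas = nR ln(V₂/V₁) = 1.38 × 8.314 × ln(43.1/14.1) = 12.8 J/K.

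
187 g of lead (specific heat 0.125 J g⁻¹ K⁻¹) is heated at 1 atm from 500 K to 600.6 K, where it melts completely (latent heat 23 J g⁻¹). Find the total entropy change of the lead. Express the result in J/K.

Warming step: ΔS₁ = m c ln(T_tr/T_i) = 187 × 0.125 × ln(600.6/500) = 4.285 J/K.
Phase change: ΔS₂ = +mL/T_tr = 187 × 23 / 600.6 = 7.161 J/K.
ΔS_total = (4.285) + (7.161) = 11.4 J/K.

ΔS = 11.4 J/K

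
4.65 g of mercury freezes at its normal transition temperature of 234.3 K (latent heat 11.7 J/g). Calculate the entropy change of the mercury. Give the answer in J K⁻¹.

Heat released by the substance: Q = −mL = −4.65 × 11.7 = −54.405 J.
At constant T, ΔS = Q_rev/T = −54.405 / 234.3 = -0.232 J/K.

ΔS = -0.232 J/K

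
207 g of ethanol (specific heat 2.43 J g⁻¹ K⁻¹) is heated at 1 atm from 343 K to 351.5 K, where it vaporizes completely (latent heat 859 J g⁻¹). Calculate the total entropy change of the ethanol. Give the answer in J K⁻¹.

ΔS = 518 J/K

Warming step: ΔS₁ = m c ln(T_tr/T_i) = 207 × 2.43 × ln(351.5/343) = 12.31 J/K.
Phase change: ΔS₂ = +mL/T_tr = 207 × 859 / 351.5 = 505.9 J/K.
ΔS_total = (12.31) + (505.9) = 518 J/K.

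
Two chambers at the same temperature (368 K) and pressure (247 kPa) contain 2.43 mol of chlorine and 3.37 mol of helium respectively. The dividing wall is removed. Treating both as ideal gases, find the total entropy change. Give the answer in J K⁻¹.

Mole fractions: x_A = 2.43/5.8 = 0.419, x_B = 0.581.
ΔS_mix = −R(n_A ln x_A + n_B ln x_B) = −8.314 × (2.43 ln 0.419 + 3.37 ln 0.581) = 32.8 J/K.

ΔS_mix = 32.8 J/K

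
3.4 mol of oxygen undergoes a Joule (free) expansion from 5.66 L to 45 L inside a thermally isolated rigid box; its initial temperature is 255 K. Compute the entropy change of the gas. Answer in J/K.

For an ideal gas in free expansion Q = 0 and W = 0, so T is unchanged.
Entropy is a state function; using a reversible isothermal path, ΔS_gas = nR ln(V₂/V₁) = 3.4 × 8.314 × ln(45/5.66) = 58.6 J/K.

ΔS_gas = 58.6 J/K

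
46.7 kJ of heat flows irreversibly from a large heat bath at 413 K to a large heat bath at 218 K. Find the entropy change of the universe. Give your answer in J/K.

ΔS_hot = −Q/T_H = −46700/413 = -113.1 J/K and ΔS_cold = +Q/T_C = 46700/218 = 214.2 J/K.
ΔS_total = -113.1 + 214.2 = 101 J/K, positive as the second law requires.

ΔS_total = 101 J/K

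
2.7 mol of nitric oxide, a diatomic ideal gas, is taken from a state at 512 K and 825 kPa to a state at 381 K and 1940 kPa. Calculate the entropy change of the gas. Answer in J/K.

ΔS = nC_p ln(T₂/T₁) − nR ln(P₂/P₁), with C_p = 7R/2 = 29.1 J mol⁻¹ K⁻¹ for a diatomic ideal gas.
ΔS = 2.7 × [29.1 × ln(381/512) − 8.314 × ln(1940/825)] = -42.4 J/K.

ΔS = -42.4 J/K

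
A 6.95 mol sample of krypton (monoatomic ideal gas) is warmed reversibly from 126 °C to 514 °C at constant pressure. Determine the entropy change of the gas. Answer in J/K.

ΔS = 98.1 J/K

In kelvin: T₁ = 399.15 K, T₂ = 787.15 K. At constant pressure, ΔS = nC_p ln(T₂/T₁) with C_p = 5R/2 = 20.79 J mol⁻¹ K⁻¹.
ΔS = 6.95 × 20.79 × ln(787.15/399.15) = 98.1 J/K.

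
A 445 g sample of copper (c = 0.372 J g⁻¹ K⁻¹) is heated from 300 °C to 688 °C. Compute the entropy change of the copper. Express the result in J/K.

In kelvin: T₁ = 573.15 K, T₂ = 961.15 K. ΔS = ∫dQ_rev/T = m c ln(T₂/T₁) = 445 × 0.372 × ln(961.15/573.15) = 85.6 J/K.

ΔS = 85.6 J/K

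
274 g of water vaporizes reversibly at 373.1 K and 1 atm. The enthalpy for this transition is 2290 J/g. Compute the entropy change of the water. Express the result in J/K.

Heat absorbed by the substance: Q = mL = 274 × 2290 = 627460 J.
At constant T, ΔS = Q_rev/T = 627460 / 373.1 = 1680 J/K.

ΔS = 1680 J/K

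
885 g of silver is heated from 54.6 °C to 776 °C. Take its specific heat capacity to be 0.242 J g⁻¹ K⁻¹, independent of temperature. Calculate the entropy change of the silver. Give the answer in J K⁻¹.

ΔS = 249 J/K

In kelvin: T₁ = 327.75 K, T₂ = 1049.15 K. ΔS = ∫dQ_rev/T = m c ln(T₂/T₁) = 885 × 0.242 × ln(1049.15/327.75) = 249 J/K.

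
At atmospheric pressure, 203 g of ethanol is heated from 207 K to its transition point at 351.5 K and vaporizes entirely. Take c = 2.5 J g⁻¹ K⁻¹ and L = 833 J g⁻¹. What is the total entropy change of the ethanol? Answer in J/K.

ΔS = 750 J/K

Warming step: ΔS₁ = m c ln(T_tr/T_i) = 203 × 2.5 × ln(351.5/207) = 268.7 J/K.
Phase change: ΔS₂ = +mL/T_tr = 203 × 833 / 351.5 = 481.1 J/K.
ΔS_total = (268.7) + (481.1) = 750 J/K.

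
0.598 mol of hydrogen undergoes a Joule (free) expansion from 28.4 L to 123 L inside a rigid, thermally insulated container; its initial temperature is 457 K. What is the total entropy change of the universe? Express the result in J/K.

For an ideal gas in free expansion Q = 0 and W = 0, so T is unchanged.
Entropy is a state function; using a reversible isothermal path, ΔS_gas = nR ln(V₂/V₁) = 0.598 × 8.314 × ln(123/28.4) = 7.29 J/K.
The insulated surroundings exchange no heat, so ΔS_surr = 0 and ΔS_universe = ΔS_gas.

ΔS_universe = 7.29 J/K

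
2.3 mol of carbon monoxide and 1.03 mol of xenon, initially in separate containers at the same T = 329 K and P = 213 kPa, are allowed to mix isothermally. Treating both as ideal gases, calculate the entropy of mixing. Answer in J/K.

Mole fractions: x_A = 2.3/3.33 = 0.691, x_B = 0.309.
ΔS_mix = −R(n_A ln x_A + n_B ln x_B) = −8.314 × (2.3 ln 0.691 + 1.03 ln 0.309) = 17.1 J/K.

ΔS_mix = 17.1 J/K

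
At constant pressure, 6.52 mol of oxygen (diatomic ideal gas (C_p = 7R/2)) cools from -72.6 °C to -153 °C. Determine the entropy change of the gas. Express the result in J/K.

ΔS = -97.2 J/K

In kelvin: T₁ = 200.55 K, T₂ = 120.15 K. At constant pressure, ΔS = nC_p ln(T₂/T₁) with C_p = 7R/2 = 29.1 J mol⁻¹ K⁻¹.
ΔS = 6.52 × 29.1 × ln(120.15/200.55) = -97.2 J/K.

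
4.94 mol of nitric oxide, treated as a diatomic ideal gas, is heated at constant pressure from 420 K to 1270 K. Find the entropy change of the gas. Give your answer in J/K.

ΔS = 159 J/K

At constant pressure, ΔS = nC_p ln(T₂/T₁) with C_p = 7R/2 = 29.1 J mol⁻¹ K⁻¹.
ΔS = 4.94 × 29.1 × ln(1270/420) = 159 J/K.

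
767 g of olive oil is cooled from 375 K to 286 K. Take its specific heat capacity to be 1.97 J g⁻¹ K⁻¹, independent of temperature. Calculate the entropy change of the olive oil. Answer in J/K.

ΔS = ∫dQ_rev/T = m c ln(T₂/T₁) = 767 × 1.97 × ln(286/375) = -409 J/K.

ΔS = -409 J/K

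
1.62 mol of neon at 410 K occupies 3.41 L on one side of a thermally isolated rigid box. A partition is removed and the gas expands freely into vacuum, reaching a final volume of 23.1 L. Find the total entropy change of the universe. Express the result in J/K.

ΔS_universe = 25.8 J/K

For an ideal gas in free expansion Q = 0 and W = 0, so T is unchanged.
Entropy is a state function; using a reversible isothermal path, ΔS_gas = nR ln(V₂/V₁) = 1.62 × 8.314 × ln(23.1/3.41) = 25.8 J/K.
The insulated surroundings exchange no heat, so ΔS_surr = 0 and ΔS_universe = ΔS_gas.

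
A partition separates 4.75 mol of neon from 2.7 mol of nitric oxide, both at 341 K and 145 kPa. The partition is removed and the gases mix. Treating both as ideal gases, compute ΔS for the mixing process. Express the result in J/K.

ΔS_mix = 40.6 J/K

Mole fractions: x_A = 4.75/7.45 = 0.638, x_B = 0.362.
ΔS_mix = −R(n_A ln x_A + n_B ln x_B) = −8.314 × (4.75 ln 0.638 + 2.7 ln 0.362) = 40.6 J/K.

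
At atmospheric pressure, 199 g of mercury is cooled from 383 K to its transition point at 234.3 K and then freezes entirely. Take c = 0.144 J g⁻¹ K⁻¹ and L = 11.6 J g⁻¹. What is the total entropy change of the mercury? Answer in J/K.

Cooling step: ΔS₁ = m c ln(T_tr/T_i) = 199 × 0.144 × ln(234.3/383) = -14.08 J/K.
Phase change: ΔS₂ = −mL/T_tr = −199 × 11.6 / 234.3 = -9.852 J/K.
ΔS_total = (-14.08) + (-9.852) = -23.9 J/K.

ΔS = -23.9 J/K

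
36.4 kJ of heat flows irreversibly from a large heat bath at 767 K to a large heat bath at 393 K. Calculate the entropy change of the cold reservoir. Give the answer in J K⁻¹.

The cold reservoir gains heat Q, so ΔS_cold = +Q/T_C = 36400/393 = 92.6 J/K.

ΔS_cold = 92.6 J/K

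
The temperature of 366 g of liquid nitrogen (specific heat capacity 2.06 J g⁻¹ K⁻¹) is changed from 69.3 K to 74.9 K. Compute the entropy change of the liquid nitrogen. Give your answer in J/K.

ΔS = 58.6 J/K

ΔS = ∫dQ_rev/T = m c ln(T₂/T₁) = 366 × 2.06 × ln(74.9/69.3) = 58.6 J/K.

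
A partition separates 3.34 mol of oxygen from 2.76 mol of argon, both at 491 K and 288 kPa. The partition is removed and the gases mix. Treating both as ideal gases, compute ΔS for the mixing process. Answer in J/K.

Mole fractions: x_A = 3.34/6.1 = 0.548, x_B = 0.452.
ΔS_mix = −R(n_A ln x_A + n_B ln x_B) = −8.314 × (3.34 ln 0.548 + 2.76 ln 0.452) = 34.9 J/K.

ΔS_mix = 34.9 J/K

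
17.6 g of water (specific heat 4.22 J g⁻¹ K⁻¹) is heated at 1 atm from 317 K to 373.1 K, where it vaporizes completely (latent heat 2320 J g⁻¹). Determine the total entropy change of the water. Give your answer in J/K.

Warming step: ΔS₁ = m c ln(T_tr/T_i) = 17.6 × 4.22 × ln(373.1/317) = 12.1 J/K.
Phase change: ΔS₂ = +mL/T_tr = 17.6 × 2320 / 373.1 = 109.4 J/K.
ΔS_total = (12.1) + (109.4) = 122 J/K.

ΔS = 122 J/K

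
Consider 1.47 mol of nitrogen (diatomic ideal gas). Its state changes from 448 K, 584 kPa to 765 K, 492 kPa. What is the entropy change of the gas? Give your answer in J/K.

ΔS = 25 J/K

ΔS = nC_p ln(T₂/T₁) − nR ln(P₂/P₁), with C_p = 7R/2 = 29.1 J mol⁻¹ K⁻¹ for a diatomic ideal gas.
ΔS = 1.47 × [29.1 × ln(765/448) − 8.314 × ln(492/584)] = 25 J/K.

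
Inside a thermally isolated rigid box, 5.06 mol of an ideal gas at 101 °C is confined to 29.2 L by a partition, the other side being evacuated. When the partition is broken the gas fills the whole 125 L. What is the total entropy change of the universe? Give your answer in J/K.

For an ideal gas in free expansion Q = 0 and W = 0, so T is unchanged.
Entropy is a state function; using a reversible isothermal path, ΔS_gas = nR ln(V₂/V₁) = 5.06 × 8.314 × ln(125/29.2) = 61.2 J/K.
The insulated surroundings exchange no heat, so ΔS_surr = 0 and ΔS_universe = ΔS_gas.

ΔS_universe = 61.2 J/K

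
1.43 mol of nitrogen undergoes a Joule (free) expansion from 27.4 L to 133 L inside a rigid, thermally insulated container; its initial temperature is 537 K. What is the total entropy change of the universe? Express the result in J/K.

For an ideal gas in free expansion Q = 0 and W = 0, so T is unchanged.
Entropy is a state function; using a reversible isothermal path, ΔS_gas = nR ln(V₂/V₁) = 1.43 × 8.314 × ln(133/27.4) = 18.8 J/K.
The insulated surroundings exchange no heat, so ΔS_surr = 0 and ΔS_universe = ΔS_gas.

ΔS_universe = 18.8 J/K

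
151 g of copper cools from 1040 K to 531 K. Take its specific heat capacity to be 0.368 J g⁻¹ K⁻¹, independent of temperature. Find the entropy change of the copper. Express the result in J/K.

ΔS = -37.4 J/K

ΔS = ∫dQ_rev/T = m c ln(T₂/T₁) = 151 × 0.368 × ln(531/1040) = -37.4 J/K.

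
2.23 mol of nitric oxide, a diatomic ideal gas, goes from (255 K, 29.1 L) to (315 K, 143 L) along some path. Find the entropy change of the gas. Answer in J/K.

ΔS = 39.3 J/K

Entropy is a state function: ΔS = nC_V ln(T₂/T₁) + nR ln(V₂/V₁), with C_V = 5R/2 = 20.79 J mol⁻¹ K⁻¹ for a diatomic ideal gas.
ΔS = 2.23 × [20.79 × ln(315/255) + 8.314 × ln(143/29.1)] = 39.3 J/K.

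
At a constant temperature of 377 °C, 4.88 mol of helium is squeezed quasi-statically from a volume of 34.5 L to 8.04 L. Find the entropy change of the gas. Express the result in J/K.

ΔS_gas = -59.1 J/K

For an isothermal ideal gas ΔS_gas = nR ln(V₂/V₁) = 4.88 × 8.314 × ln(8.04/34.5) = -59.1 J/K.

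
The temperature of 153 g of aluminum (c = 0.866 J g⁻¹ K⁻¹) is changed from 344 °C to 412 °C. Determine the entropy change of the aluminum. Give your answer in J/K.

ΔS = 13.8 J/K

In kelvin: T₁ = 617.15 K, T₂ = 685.15 K. ΔS = ∫dQ_rev/T = m c ln(T₂/T₁) = 153 × 0.866 × ln(685.15/617.15) = 13.8 J/K.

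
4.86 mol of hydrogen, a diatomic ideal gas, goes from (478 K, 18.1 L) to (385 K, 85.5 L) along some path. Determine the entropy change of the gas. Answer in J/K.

Entropy is a state function: ΔS = nC_V ln(T₂/T₁) + nR ln(V₂/V₁), with C_V = 5R/2 = 20.79 J mol⁻¹ K⁻¹ for a diatomic ideal gas.
ΔS = 4.86 × [20.79 × ln(385/478) + 8.314 × ln(85.5/18.1)] = 40.9 J/K.

ΔS = 40.9 J/K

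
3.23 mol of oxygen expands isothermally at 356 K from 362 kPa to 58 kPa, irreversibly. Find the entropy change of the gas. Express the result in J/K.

Entropy is a state function, so ΔS_gas depends only on the end states.
For an isothermal ideal gas ΔS_gas = nR ln(P₁/P₂) = 3.23 × 8.314 × ln(362/58) = 49.2 J/K.

ΔS_gas = 49.2 J/K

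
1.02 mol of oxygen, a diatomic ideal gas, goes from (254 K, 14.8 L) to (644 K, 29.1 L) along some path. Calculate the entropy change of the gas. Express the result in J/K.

ΔS = 25.5 J/K

Entropy is a state function: ΔS = nC_V ln(T₂/T₁) + nR ln(V₂/V₁), with C_V = 5R/2 = 20.79 J mol⁻¹ K⁻¹ for a diatomic ideal gas.
ΔS = 1.02 × [20.79 × ln(644/254) + 8.314 × ln(29.1/14.8)] = 25.5 J/K.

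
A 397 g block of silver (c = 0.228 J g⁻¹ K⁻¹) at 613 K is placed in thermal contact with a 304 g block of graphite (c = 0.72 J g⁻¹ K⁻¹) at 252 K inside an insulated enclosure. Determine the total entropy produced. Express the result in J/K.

ΔS_total = 27.8 J/K

Energy balance: T_f = (m₁c₁T₁ + m₂c₂T₂)/(m₁c₁ + m₂c₂) = 357.61 K.
ΔS₁ = m₁c₁ ln(T_f/T₁) = 90.516 × ln(357.61/613) = -48.78 J/K.
ΔS₂ = m₂c₂ ln(T_f/T₂) = 218.88 × ln(357.61/252) = 76.61 J/K.
ΔS_total = -48.78 + 76.61 = 27.8 J/K.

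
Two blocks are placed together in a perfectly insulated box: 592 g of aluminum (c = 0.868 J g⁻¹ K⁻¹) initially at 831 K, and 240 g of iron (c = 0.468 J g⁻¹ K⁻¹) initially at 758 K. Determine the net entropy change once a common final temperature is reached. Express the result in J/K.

Energy balance: T_f = (m₁c₁T₁ + m₂c₂T₂)/(m₁c₁ + m₂c₂) = 817.91 K.
ΔS₁ = m₁c₁ ln(T_f/T₁) = 513.856 × ln(817.91/831) = -8.161 J/K.
ΔS₂ = m₂c₂ ln(T_f/T₂) = 112.32 × ln(817.91/758) = 8.543 J/K.
ΔS_total = -8.161 + 8.543 = 0.382 J/K.

ΔS_total = 0.382 J/K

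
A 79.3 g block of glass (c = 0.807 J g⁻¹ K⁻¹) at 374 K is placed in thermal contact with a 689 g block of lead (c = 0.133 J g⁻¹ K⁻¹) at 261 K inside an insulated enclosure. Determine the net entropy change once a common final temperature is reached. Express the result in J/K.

ΔS_total = 2.48 J/K

Energy balance: T_f = (m₁c₁T₁ + m₂c₂T₂)/(m₁c₁ + m₂c₂) = 307.47 K.
ΔS₁ = m₁c₁ ln(T_f/T₁) = 63.9951 × ln(307.47/374) = -12.536 J/K.
ΔS₂ = m₂c₂ ln(T_f/T₂) = 91.637 × ln(307.47/261) = 15.014 J/K.
ΔS_total = -12.536 + 15.014 = 2.48 J/K.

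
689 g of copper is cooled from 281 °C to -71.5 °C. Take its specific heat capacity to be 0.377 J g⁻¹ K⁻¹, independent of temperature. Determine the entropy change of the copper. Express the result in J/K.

ΔS = -263 J/K

In kelvin: T₁ = 554.15 K, T₂ = 201.65 K. ΔS = ∫dQ_rev/T = m c ln(T₂/T₁) = 689 × 0.377 × ln(201.65/554.15) = -263 J/K.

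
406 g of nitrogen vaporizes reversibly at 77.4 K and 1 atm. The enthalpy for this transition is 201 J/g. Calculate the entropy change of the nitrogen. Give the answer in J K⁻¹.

ΔS = 1050 J/K

Heat absorbed by the substance: Q = mL = 406 × 201 = 81606 J.
At constant T, ΔS = Q_rev/T = 81606 / 77.4 = 1050 J/K.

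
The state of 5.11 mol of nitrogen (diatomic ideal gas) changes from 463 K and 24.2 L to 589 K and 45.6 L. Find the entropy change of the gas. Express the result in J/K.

ΔS = 52.5 J/K

Entropy is a state function: ΔS = nC_V ln(T₂/T₁) + nR ln(V₂/V₁), with C_V = 5R/2 = 20.79 J mol⁻¹ K⁻¹ for a diatomic ideal gas.
ΔS = 5.11 × [20.79 × ln(589/463) + 8.314 × ln(45.6/24.2)] = 52.5 J/K.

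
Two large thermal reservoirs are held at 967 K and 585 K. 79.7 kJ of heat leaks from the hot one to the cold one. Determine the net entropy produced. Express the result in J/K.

ΔS_hot = −Q/T_H = −79700/967 = -82.42 J/K and ΔS_cold = +Q/T_C = 79700/585 = 136.2 J/K.
ΔS_total = -82.42 + 136.2 = 53.8 J/K, positive as the second law requires.

ΔS_total = 53.8 J/K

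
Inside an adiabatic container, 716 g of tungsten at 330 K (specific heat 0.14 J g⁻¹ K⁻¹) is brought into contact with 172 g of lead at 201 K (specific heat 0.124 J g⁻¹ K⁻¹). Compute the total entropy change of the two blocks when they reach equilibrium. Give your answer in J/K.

ΔS_total = 1.94 J/K

Energy balance: T_f = (m₁c₁T₁ + m₂c₂T₂)/(m₁c₁ + m₂c₂) = 307.37 K.
ΔS₁ = m₁c₁ ln(T_f/T₁) = 100.24 × ln(307.37/330) = -7.122 J/K.
ΔS₂ = m₂c₂ ln(T_f/T₂) = 21.328 × ln(307.37/201) = 9.059 J/K.
ΔS_total = -7.122 + 9.059 = 1.94 J/K.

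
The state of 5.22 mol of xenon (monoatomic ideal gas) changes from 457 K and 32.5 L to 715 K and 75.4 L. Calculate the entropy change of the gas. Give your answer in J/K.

Entropy is a state function: ΔS = nC_V ln(T₂/T₁) + nR ln(V₂/V₁), with C_V = 3R/2 = 12.47 J mol⁻¹ K⁻¹ for a monoatomic ideal gas.
ΔS = 5.22 × [12.47 × ln(715/457) + 8.314 × ln(75.4/32.5)] = 65.7 J/K.

ΔS = 65.7 J/K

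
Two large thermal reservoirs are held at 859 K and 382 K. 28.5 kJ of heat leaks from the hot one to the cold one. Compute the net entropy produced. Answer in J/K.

ΔS_total = 41.4 J/K

ΔS_hot = −Q/T_H = −28500/859 = -33.18 J/K and ΔS_cold = +Q/T_C = 28500/382 = 74.61 J/K.
ΔS_total = -33.18 + 74.61 = 41.4 J/K, positive as the second law requires.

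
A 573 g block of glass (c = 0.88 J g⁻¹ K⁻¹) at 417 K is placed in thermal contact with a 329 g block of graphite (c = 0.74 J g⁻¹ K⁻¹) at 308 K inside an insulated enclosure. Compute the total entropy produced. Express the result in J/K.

ΔS_total = 7.25 J/K

Energy balance: T_f = (m₁c₁T₁ + m₂c₂T₂)/(m₁c₁ + m₂c₂) = 381.51 K.
ΔS₁ = m₁c₁ ln(T_f/T₁) = 504.24 × ln(381.51/417) = -44.854 J/K.
ΔS₂ = m₂c₂ ln(T_f/T₂) = 243.46 × ln(381.51/308) = 52.108 J/K.
ΔS_total = -44.854 + 52.108 = 7.25 J/K.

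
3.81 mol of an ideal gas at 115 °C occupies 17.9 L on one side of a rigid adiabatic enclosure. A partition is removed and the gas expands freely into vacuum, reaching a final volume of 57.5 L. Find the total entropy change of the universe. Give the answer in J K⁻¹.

For an ideal gas in free expansion Q = 0 and W = 0, so T is unchanged.
Entropy is a state function; using a reversible isothermal path, ΔS_gas = nR ln(V₂/V₁) = 3.81 × 8.314 × ln(57.5/17.9) = 37 J/K.
The insulated surroundings exchange no heat, so ΔS_surr = 0 and ΔS_universe = ΔS_gas.

ΔS_universe = 37 J/K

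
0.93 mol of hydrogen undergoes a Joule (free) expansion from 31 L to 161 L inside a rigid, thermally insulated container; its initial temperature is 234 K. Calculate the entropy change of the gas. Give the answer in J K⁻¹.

ΔS_gas = 12.7 J/K

No heat is exchanged and no work is done, so the ideal-gas temperature stays constant.
Entropy is a state function; using a reversible isothermal path, ΔS_gas = nR ln(V₂/V₁) = 0.93 × 8.314 × ln(161/31) = 12.7 J/K.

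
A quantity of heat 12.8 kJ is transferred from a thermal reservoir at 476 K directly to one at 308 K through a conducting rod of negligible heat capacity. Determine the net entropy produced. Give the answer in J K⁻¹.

ΔS_hot = −Q/T_H = −12800/476 = -26.89 J/K and ΔS_cold = +Q/T_C = 12800/308 = 41.56 J/K.
ΔS_total = -26.89 + 41.56 = 14.7 J/K, positive as the second law requires.

ΔS_total = 14.7 J/K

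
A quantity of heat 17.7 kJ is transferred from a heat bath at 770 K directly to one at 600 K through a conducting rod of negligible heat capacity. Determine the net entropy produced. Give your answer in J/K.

ΔS_hot = −Q/T_H = −17700/770 = -22.99 J/K and ΔS_cold = +Q/T_C = 17700/600 = 29.5 J/K.
ΔS_total = -22.99 + 29.5 = 6.51 J/K, positive as the second law requires.

ΔS_total = 6.51 J/K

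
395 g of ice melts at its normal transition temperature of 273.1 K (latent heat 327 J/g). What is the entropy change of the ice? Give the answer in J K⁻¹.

ΔS = 473 J/K

Heat absorbed by the substance: Q = mL = 395 × 327 = 129165 J.
At constant T, ΔS = Q_rev/T = 129165 / 273.1 = 473 J/K.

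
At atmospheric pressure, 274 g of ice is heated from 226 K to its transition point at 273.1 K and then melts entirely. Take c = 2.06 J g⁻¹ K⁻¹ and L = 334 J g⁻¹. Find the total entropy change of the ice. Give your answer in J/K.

Warming step: ΔS₁ = m c ln(T_tr/T_i) = 274 × 2.06 × ln(273.1/226) = 106.9 J/K.
Phase change: ΔS₂ = +mL/T_tr = 274 × 334 / 273.1 = 335.1 J/K.
ΔS_total = (106.9) + (335.1) = 442 J/K.

ΔS = 442 J/K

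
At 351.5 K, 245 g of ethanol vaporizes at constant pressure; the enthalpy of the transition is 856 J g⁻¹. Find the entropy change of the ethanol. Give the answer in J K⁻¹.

Heat absorbed by the substance: Q = mL = 245 × 856 = 209720 J.
At constant T, ΔS = Q_rev/T = 209720 / 351.5 = 597 J/K.

ΔS = 597 J/K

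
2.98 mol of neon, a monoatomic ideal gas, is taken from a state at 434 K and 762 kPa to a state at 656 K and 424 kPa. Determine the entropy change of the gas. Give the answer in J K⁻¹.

ΔS = nC_p ln(T₂/T₁) − nR ln(P₂/P₁), with C_p = 5R/2 = 20.79 J mol⁻¹ K⁻¹ for a monoatomic ideal gas.
ΔS = 2.98 × [20.79 × ln(656/434) − 8.314 × ln(424/762)] = 40.1 J/K.

ΔS = 40.1 J/K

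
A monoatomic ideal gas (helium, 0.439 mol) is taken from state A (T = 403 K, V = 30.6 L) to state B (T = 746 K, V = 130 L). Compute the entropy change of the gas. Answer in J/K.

ΔS = 8.65 J/K

Entropy is a state function: ΔS = nC_V ln(T₂/T₁) + nR ln(V₂/V₁), with C_V = 3R/2 = 12.47 J mol⁻¹ K⁻¹ for a monoatomic ideal gas.
ΔS = 0.439 × [12.47 × ln(746/403) + 8.314 × ln(130/30.6)] = 8.65 J/K.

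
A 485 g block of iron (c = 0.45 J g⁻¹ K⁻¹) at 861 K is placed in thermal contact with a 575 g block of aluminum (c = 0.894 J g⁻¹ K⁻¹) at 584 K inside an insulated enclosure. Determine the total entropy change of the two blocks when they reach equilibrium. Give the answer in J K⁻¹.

ΔS_total = 12.1 J/K

Energy balance: T_f = (m₁c₁T₁ + m₂c₂T₂)/(m₁c₁ + m₂c₂) = 666.56 K.
ΔS₁ = m₁c₁ ln(T_f/T₁) = 218.25 × ln(666.56/861) = -55.87 J/K.
ΔS₂ = m₂c₂ ln(T_f/T₂) = 514.05 × ln(666.56/584) = 67.97 J/K.
ΔS_total = -55.87 + 67.97 = 12.1 J/K.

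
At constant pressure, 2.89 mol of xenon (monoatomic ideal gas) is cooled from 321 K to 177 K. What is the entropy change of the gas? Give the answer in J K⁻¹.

At constant pressure, ΔS = nC_p ln(T₂/T₁) with C_p = 5R/2 = 20.79 J mol⁻¹ K⁻¹.
ΔS = 2.89 × 20.79 × ln(177/321) = -35.8 J/K.

ΔS = -35.8 J/K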